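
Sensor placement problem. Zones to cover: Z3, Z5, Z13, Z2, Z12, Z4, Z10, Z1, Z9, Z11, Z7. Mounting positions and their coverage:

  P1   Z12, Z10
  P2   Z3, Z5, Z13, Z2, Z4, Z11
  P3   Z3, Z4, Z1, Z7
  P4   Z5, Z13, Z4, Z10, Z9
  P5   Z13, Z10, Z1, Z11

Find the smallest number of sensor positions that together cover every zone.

4

P1, P2, P3, P4 together cover {Z3, Z5, Z13, Z2, Z12, Z4, Z10, Z1, Z9, Z11, Z7} — every zone.
No 3 of the 5 sensor positions cover everything (all 10 triples fall short), so 4 is minimum.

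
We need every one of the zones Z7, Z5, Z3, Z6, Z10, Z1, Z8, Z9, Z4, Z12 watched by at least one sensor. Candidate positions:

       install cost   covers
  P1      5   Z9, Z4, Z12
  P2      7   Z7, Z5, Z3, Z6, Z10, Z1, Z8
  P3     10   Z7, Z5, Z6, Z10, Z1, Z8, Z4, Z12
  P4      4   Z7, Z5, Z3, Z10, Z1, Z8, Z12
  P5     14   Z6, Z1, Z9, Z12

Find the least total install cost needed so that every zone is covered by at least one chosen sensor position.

P1, P2 cover every zone at install cost 5 + 7 = 12.
Any cover uses at least 2 sensor positions; among all covering selections none totals below 12.

12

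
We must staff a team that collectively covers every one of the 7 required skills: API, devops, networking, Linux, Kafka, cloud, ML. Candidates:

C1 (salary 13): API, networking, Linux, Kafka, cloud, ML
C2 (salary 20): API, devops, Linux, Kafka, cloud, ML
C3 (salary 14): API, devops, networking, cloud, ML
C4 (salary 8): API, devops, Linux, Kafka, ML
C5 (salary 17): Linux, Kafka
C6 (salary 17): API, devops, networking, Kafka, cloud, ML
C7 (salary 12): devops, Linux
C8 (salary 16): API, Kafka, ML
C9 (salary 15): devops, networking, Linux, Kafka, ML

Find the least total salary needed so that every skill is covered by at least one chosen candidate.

C1, C4 cover every skill at salary 13 + 8 = 21.
Any cover uses at least 2 candidates; among all covering selections none totals below 21.

21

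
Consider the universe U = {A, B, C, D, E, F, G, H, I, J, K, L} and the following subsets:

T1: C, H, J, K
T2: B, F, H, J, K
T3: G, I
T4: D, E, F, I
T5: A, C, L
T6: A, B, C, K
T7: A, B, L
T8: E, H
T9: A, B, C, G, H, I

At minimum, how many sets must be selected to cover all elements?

4

T1, T3, T4, T7 together cover {A, B, C, D, E, F, G, H, I, J, K, L} — every element.
No 3 of the 9 sets cover everything (all 84 triples fall short), so 4 is minimum.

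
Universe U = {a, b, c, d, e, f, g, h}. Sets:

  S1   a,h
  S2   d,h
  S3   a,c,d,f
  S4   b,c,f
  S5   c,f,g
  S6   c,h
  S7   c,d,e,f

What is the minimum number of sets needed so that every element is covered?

4

S1, S4, S5, S7 together cover {a, b, c, d, e, f, g, h} — every element.
No 3 of the 7 sets cover everything (all 35 triples fall short), so 4 is minimum.
Greedy (largest uncovered first) would take S3, S1, S4, S5, S7 — 5 sets — but 4 suffice.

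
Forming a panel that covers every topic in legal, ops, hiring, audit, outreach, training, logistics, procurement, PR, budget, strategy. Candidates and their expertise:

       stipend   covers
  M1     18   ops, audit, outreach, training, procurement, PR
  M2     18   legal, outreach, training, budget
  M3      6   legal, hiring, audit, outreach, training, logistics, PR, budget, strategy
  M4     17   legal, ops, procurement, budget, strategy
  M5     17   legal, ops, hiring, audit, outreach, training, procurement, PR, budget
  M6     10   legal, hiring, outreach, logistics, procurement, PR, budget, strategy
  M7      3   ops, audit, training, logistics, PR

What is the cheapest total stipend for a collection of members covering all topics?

13

M6, M7 cover every topic at stipend 10 + 3 = 13.
Any cover uses at least 2 members; among all covering selections none totals below 13.
Greedy by coverage-per-stipend would pick M7, M3, M6 for 19 — worse than the optimum 13.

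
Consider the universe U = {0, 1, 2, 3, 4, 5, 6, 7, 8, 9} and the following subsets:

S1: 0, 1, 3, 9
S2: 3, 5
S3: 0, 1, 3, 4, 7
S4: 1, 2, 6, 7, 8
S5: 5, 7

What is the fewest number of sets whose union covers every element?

4

S1, S2, S3, S4 together cover {0, 1, 2, 3, 4, 5, 6, 7, 8, 9} — every element.
No 3 of the 5 sets cover everything (all 10 triples fall short), so 4 is minimum.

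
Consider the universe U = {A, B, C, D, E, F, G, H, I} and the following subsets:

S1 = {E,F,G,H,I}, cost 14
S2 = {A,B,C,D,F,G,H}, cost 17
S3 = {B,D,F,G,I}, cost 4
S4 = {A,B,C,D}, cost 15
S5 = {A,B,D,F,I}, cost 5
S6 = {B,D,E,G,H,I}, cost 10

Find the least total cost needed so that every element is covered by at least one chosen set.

S2, S6 cover every element at cost 17 + 10 = 27.
Any cover uses at least 2 sets; among all covering selections none totals below 27.

27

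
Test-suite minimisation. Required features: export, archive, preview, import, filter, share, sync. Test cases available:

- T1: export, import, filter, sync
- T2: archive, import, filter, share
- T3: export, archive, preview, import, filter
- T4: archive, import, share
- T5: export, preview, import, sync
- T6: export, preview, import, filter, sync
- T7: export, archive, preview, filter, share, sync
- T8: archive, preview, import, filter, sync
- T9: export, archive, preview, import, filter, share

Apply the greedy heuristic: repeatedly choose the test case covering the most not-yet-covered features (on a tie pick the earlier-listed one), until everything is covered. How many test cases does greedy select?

2

Pick 1: T7 covers 6 new features (export, archive, preview, filter, share, sync).
Pick 2: T1 covers 1 new features (import).
Greedy uses 2 test cases.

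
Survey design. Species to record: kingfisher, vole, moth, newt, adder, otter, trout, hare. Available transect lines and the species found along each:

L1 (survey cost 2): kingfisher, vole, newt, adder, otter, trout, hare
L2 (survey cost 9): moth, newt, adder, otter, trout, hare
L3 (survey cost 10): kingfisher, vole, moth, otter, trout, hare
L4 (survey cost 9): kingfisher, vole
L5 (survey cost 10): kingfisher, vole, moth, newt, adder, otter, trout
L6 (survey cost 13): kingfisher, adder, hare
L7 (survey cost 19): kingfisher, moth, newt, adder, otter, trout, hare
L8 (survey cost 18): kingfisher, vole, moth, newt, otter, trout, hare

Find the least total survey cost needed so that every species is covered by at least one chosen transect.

11

L1, L2 cover every species at survey cost 2 + 9 = 11.
Any cover uses at least 2 transects; among all covering selections none totals below 11.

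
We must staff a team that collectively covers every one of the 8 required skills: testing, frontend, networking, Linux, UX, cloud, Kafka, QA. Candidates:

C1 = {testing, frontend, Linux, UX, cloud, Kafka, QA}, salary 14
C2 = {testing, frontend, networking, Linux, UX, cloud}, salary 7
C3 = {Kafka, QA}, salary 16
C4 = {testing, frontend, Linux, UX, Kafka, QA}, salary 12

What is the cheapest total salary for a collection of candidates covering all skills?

C2, C4 cover every skill at salary 7 + 12 = 19.
Any cover uses at least 2 candidates; among all covering selections none totals below 19.

19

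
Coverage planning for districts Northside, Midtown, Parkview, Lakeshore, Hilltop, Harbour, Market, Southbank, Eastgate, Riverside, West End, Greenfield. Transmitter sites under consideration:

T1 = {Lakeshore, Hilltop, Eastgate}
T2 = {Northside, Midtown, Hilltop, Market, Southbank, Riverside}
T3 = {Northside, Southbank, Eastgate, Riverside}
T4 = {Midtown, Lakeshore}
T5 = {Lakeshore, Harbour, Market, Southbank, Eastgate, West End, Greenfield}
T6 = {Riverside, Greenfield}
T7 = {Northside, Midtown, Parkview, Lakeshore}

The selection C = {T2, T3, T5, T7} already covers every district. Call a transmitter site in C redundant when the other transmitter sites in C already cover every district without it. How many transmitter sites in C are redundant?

1

Drop T2: Hilltop uncovered — not redundant.
Drop T3: the rest still cover every district — redundant.
Drop T5: Harbour, West End, Greenfield uncovered — not redundant.
Drop T7: Parkview uncovered — not redundant.
1 redundant: T3.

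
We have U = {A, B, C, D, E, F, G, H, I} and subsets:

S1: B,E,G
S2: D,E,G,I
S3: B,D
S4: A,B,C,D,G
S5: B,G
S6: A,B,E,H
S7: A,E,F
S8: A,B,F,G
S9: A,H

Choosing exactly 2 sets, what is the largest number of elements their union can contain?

7

Choosing S2, S4 covers {A, B, C, D, E, G, I} — 7 elements.
No choice of 2 sets does better; here F, H are left uncovered.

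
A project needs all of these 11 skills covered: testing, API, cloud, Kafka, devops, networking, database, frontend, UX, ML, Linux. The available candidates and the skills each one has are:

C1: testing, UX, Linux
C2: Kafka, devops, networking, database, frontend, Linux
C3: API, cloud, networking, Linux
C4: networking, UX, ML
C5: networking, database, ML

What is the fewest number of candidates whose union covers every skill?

4

C1, C2, C3, C4 together cover {testing, API, cloud, Kafka, devops, networking, database, frontend, UX, ML, Linux} — every skill.
No 3 of the 5 candidates cover everything (all 10 triples fall short), so 4 is minimum.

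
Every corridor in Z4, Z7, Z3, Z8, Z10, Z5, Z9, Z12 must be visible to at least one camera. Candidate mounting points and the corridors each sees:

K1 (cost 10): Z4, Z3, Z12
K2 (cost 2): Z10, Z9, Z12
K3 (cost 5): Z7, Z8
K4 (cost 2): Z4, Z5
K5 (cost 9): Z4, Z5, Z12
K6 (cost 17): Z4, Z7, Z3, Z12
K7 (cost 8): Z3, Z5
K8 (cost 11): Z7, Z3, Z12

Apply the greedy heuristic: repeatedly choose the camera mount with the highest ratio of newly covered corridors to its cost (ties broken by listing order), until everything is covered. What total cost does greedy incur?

Pick 1: K2 adds 3 new (Z10, Z9, Z12) at cost 2 (ratio 3/2).
Pick 2: K4 adds 2 new (Z4, Z5) at cost 2 (ratio 2/2).
Pick 3: K3 adds 2 new (Z7, Z8) at cost 5 (ratio 2/5).
Pick 4: K7 adds 1 new (Z3) at cost 8 (ratio 1/8).
Greedy total cost: 2 + 2 + 5 + 8 = 17.

17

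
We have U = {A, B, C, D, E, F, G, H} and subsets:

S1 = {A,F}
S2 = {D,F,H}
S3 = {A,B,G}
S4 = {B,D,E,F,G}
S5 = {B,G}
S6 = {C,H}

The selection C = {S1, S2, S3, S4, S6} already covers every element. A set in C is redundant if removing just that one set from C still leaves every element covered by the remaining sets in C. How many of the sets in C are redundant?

3

Drop S1: the rest still cover every element — redundant.
Drop S2: the rest still cover every element — redundant.
Drop S3: the rest still cover every element — redundant.
Drop S4: E uncovered — not redundant.
Drop S6: C uncovered — not redundant.
3 redundant: S1, S2, S3.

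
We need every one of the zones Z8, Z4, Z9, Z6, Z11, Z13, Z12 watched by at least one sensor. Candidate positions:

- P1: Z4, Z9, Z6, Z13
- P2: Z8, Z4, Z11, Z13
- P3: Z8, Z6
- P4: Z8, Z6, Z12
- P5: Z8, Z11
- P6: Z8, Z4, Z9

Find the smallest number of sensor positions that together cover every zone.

P1, P2, P4 together cover {Z8, Z4, Z9, Z6, Z11, Z13, Z12} — every zone.
No 2 of the 6 sensor positions cover everything (all 15 pairs fall short), so 3 is minimum.

3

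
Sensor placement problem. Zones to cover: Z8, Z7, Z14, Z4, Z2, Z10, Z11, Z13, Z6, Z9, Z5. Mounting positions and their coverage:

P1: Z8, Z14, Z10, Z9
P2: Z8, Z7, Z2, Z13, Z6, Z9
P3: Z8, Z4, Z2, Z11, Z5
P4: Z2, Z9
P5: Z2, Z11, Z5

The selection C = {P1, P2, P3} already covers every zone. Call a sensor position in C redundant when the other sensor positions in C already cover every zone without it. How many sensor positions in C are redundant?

0

Drop P1: Z14, Z10 uncovered — not redundant.
Drop P2: Z7, Z13, Z6 uncovered — not redundant.
Drop P3: Z4, Z11, Z5 uncovered — not redundant.
None of the sensor positions in C is redundant.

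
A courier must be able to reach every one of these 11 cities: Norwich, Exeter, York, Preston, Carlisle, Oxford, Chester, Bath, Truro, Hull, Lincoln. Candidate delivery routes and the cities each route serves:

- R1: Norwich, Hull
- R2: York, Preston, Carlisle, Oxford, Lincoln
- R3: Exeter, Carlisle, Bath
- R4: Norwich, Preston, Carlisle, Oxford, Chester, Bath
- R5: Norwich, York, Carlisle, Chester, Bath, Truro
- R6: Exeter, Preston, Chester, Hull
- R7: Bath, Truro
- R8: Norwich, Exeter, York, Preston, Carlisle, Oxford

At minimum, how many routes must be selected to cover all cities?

3

R2, R5, R6 together cover {Norwich, Exeter, York, Preston, Carlisle, Oxford, Chester, Bath, Truro, Hull, Lincoln} — every city.
No 2 of the 8 routes cover everything (all 28 pairs fall short), so 3 is minimum.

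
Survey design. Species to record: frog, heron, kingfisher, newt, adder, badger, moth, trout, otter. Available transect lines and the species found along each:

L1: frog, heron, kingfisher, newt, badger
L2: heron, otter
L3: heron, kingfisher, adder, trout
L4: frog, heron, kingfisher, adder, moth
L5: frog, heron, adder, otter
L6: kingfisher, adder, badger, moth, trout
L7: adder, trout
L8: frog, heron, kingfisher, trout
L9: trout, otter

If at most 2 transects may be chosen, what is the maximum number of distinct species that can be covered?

8

Choosing L1, L6 covers {frog, heron, kingfisher, newt, adder, badger, moth, trout} — 8 species.
No choice of 2 transects does better; here otter is left uncovered.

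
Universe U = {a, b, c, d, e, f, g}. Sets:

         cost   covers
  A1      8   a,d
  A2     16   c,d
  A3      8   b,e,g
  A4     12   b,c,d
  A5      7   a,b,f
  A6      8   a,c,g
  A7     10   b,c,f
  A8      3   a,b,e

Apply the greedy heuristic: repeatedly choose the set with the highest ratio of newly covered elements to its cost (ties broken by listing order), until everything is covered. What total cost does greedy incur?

Pick 1: A8 adds 3 new (a, b, e) at cost 3 (ratio 3/3).
Pick 2: A6 adds 2 new (c, g) at cost 8 (ratio 2/8).
Pick 3: A5 adds 1 new (f) at cost 7 (ratio 1/7).
Pick 4: A1 adds 1 new (d) at cost 8 (ratio 1/8).
Greedy total cost: 3 + 8 + 7 + 8 = 26.

26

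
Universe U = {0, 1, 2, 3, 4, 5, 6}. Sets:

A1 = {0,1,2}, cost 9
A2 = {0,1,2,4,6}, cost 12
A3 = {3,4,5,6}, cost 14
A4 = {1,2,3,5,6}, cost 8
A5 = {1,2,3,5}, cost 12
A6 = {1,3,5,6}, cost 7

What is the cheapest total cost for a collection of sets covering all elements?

A2, A6 cover every element at cost 12 + 7 = 19.
Any cover uses at least 2 sets; among all covering selections none totals below 19.
Greedy by coverage-per-cost would pick A4, A2 for 20 — worse than the optimum 19.

19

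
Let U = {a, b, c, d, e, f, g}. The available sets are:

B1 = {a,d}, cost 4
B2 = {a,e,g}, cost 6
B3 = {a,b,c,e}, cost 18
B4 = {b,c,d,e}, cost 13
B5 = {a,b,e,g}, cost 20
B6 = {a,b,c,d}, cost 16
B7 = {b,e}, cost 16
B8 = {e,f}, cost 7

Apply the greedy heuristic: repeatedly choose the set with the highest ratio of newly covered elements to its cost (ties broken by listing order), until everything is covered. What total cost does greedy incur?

30

Pick 1: B1 adds 2 new (a, d) at cost 4 (ratio 2/4).
Pick 2: B2 adds 2 new (e, g) at cost 6 (ratio 2/6).
Pick 3: B4 adds 2 new (b, c) at cost 13 (ratio 2/13).
Pick 4: B8 adds 1 new (f) at cost 7 (ratio 1/7).
Greedy total cost: 4 + 6 + 13 + 7 = 30. (The true optimum is 26, so greedy overshoots here.)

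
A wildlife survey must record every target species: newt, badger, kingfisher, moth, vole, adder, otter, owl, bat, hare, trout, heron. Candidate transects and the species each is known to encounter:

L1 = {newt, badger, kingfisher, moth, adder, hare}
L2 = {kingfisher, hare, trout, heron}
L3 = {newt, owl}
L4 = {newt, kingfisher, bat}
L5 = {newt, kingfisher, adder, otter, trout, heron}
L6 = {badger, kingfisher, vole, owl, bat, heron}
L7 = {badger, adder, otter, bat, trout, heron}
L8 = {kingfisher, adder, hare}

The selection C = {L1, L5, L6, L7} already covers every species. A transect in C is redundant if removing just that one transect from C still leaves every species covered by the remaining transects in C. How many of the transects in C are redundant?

Drop L1: moth, hare uncovered — not redundant.
Drop L5: the rest still cover every species — redundant.
Drop L6: vole, owl uncovered — not redundant.
Drop L7: the rest still cover every species — redundant.
2 redundant: L5, L7.

2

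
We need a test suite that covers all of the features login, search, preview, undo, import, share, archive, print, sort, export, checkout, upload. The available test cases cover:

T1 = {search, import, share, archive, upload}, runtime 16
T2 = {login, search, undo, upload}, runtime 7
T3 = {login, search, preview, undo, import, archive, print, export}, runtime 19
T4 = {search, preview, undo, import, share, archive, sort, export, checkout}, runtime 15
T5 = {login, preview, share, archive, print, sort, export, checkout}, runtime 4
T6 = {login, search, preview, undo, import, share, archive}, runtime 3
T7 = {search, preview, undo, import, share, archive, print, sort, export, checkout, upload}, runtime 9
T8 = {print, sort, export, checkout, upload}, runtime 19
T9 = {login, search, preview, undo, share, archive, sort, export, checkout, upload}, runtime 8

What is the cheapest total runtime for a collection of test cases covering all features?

12

T6, T7 cover every feature at runtime 3 + 9 = 12.
Any cover uses at least 2 test cases; among all covering selections none totals below 12.
Greedy by coverage-per-runtime would pick T6, T5, T2 for 14 — worse than the optimum 12.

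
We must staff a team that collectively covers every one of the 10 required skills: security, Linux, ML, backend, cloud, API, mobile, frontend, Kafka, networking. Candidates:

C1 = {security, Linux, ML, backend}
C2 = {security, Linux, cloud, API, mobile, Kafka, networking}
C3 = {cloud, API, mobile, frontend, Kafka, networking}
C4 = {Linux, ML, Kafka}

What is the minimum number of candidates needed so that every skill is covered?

2

C1, C3 together cover {security, Linux, ML, backend, cloud, API, mobile, frontend, Kafka, networking} — every skill.
No single candidate contains all 10 skills, so 2 is optimal.
Greedy (largest uncovered first) would take C2, C1, C3 — 3 candidates — but 2 suffice.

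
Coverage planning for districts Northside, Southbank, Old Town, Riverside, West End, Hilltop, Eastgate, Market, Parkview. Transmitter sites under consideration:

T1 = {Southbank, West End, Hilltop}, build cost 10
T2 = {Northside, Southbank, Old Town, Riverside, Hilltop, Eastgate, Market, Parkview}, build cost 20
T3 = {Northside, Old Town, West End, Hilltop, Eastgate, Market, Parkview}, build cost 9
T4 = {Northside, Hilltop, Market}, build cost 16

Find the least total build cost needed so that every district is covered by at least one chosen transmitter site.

T2, T3 cover every district at build cost 20 + 9 = 29.
Any cover uses at least 2 transmitter sites; among all covering selections none totals below 29.
Greedy by coverage-per-build cost would pick T3, T1, T2 for 39 — worse than the optimum 29.

29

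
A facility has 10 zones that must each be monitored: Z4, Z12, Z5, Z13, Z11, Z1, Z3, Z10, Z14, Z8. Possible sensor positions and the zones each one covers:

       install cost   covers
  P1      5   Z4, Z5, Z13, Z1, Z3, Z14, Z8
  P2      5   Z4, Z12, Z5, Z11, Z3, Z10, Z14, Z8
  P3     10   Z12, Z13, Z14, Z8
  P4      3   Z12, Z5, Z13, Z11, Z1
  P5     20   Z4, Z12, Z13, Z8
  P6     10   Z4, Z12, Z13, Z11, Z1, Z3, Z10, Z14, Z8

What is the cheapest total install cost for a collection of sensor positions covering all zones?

8

P2, P4 cover every zone at install cost 5 + 3 = 8.
Any cover uses at least 2 sensor positions; among all covering selections none totals below 8.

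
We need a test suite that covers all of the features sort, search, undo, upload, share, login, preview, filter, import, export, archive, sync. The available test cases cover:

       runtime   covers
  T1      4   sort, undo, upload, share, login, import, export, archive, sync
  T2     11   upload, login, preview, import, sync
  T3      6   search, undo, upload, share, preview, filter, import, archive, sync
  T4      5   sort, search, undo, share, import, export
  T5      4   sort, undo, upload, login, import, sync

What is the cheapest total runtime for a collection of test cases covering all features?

T1, T3 cover every feature at runtime 4 + 6 = 10.
Any cover uses at least 2 test cases; among all covering selections none totals below 10.

10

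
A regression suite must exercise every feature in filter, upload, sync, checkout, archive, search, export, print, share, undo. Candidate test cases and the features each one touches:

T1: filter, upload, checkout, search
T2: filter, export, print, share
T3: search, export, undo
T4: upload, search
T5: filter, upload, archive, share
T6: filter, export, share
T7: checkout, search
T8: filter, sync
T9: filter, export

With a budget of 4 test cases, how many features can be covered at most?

Choosing T1, T2, T3, T5 covers {filter, upload, checkout, archive, search, export, print, share, undo} — 9 features.
No choice of 4 test cases does better; here sync is left uncovered.

9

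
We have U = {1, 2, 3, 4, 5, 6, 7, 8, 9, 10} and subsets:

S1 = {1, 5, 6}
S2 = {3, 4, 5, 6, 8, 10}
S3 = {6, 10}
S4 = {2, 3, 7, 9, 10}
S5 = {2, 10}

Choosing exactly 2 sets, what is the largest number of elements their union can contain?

Choosing S2, S4 covers {2, 3, 4, 5, 6, 7, 8, 9, 10} — 9 elements.
No choice of 2 sets does better; here 1 is left uncovered.

9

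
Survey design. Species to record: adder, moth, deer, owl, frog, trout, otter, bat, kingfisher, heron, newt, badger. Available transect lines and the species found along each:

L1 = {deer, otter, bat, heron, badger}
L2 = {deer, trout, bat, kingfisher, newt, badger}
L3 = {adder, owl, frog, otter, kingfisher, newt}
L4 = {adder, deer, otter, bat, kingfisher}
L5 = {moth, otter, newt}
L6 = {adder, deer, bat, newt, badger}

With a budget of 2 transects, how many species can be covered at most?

10

Choosing L1, L3 covers {adder, deer, owl, frog, otter, bat, kingfisher, heron, newt, badger} — 10 species.
No choice of 2 transects does better; here moth, trout are left uncovered.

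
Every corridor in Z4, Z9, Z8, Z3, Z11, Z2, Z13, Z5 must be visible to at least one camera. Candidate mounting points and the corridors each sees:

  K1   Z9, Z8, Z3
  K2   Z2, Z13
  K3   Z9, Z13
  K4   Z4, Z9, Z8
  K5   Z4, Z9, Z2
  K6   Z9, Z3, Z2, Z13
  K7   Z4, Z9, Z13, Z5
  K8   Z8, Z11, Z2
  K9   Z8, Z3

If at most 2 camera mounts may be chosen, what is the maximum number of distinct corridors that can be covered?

Choosing K7, K8 covers {Z4, Z9, Z8, Z11, Z2, Z13, Z5} — 7 corridors.
No choice of 2 camera mounts does better; here Z3 is left uncovered.

7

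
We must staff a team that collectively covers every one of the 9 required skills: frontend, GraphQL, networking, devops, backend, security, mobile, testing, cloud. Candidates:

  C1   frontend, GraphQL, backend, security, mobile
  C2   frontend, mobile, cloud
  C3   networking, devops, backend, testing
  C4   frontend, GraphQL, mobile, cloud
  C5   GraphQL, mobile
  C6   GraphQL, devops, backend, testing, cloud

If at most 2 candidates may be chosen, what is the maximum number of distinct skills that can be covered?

8

Choosing C1, C3 covers {frontend, GraphQL, networking, devops, backend, security, mobile, testing} — 8 skills.
No choice of 2 candidates does better; here cloud is left uncovered.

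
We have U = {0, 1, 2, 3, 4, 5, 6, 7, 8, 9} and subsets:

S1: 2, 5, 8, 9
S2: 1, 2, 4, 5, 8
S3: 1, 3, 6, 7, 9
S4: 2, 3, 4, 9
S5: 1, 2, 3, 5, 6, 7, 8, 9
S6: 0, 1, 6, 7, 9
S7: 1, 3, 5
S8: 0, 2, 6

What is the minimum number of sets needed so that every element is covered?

3

S1, S4, S6 together cover {0, 1, 2, 3, 4, 5, 6, 7, 8, 9} — every element.
No 2 of the 8 sets cover everything (all 28 pairs fall short), so 3 is minimum.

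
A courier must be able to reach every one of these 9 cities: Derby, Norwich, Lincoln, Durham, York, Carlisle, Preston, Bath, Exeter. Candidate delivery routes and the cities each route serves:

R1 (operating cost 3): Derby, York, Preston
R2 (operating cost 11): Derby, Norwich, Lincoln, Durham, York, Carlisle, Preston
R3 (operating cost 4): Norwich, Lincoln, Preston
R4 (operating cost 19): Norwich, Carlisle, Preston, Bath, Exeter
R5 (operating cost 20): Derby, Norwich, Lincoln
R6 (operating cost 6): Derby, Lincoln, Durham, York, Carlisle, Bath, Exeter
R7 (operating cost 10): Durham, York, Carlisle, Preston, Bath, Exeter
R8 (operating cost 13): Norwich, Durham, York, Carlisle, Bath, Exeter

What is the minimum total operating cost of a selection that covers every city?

R3, R6 cover every city at operating cost 4 + 6 = 10.
Any cover uses at least 2 routes; among all covering selections none totals below 10.

10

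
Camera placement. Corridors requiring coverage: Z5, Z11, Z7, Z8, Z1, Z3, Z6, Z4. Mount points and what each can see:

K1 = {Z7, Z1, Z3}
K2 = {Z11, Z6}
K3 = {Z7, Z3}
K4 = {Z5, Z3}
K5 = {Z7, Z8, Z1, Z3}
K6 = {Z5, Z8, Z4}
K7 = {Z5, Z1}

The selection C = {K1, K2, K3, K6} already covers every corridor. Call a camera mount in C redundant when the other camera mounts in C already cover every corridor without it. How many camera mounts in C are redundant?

1

Drop K1: Z1 uncovered — not redundant.
Drop K2: Z11, Z6 uncovered — not redundant.
Drop K3: the rest still cover every corridor — redundant.
Drop K6: Z5, Z8, Z4 uncovered — not redundant.
1 redundant: K3.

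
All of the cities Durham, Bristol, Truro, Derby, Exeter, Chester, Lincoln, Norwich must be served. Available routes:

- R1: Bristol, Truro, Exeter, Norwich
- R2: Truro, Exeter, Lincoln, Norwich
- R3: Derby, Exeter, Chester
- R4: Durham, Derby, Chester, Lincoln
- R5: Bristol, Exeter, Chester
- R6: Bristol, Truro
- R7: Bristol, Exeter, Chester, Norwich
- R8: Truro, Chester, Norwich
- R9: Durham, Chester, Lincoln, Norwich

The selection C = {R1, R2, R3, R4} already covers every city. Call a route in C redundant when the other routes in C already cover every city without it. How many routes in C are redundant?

Drop R1: Bristol uncovered — not redundant.
Drop R2: the rest still cover every city — redundant.
Drop R3: the rest still cover every city — redundant.
Drop R4: Durham uncovered — not redundant.
2 redundant: R2, R3.

2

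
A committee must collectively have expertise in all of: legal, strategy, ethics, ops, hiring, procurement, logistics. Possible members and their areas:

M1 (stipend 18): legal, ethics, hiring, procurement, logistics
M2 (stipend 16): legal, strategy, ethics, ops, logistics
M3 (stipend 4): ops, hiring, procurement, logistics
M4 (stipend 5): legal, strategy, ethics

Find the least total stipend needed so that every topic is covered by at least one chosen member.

M3, M4 cover every topic at stipend 4 + 5 = 9.
Any cover uses at least 2 members; among all covering selections none totals below 9.

9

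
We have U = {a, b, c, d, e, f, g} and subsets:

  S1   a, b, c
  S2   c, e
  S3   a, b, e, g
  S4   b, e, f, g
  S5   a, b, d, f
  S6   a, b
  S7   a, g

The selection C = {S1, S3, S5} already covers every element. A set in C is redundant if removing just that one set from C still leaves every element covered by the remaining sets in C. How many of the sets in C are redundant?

Drop S1: c uncovered — not redundant.
Drop S3: e, g uncovered — not redundant.
Drop S5: d, f uncovered — not redundant.
None of the sets in C is redundant.

0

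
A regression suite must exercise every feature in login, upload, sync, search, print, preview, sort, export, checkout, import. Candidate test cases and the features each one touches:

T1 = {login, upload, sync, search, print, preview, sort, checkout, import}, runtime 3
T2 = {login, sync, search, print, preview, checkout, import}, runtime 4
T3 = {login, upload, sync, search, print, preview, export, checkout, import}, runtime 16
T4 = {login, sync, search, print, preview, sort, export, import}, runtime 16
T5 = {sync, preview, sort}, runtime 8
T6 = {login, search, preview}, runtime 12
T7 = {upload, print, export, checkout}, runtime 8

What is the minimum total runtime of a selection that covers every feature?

11

T1, T7 cover every feature at runtime 3 + 8 = 11.
Any cover uses at least 2 test cases; among all covering selections none totals below 11.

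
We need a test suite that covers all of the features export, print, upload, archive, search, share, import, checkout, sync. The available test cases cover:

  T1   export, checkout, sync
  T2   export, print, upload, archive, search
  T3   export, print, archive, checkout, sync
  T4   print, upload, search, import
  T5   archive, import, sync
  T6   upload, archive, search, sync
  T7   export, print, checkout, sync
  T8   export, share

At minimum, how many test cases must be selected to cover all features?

3

T3, T4, T8 together cover {export, print, upload, archive, search, share, import, checkout, sync} — every feature.
No 2 of the 8 test cases cover everything (all 28 pairs fall short), so 3 is minimum.
Greedy (largest uncovered first) would take T2, T1, T4, T8 — 4 test cases — but 3 suffice.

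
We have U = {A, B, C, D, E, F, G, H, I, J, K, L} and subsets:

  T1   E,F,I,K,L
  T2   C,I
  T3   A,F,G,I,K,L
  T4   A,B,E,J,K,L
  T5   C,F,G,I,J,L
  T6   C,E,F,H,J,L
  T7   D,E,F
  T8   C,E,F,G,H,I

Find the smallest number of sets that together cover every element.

T4, T7, T8 together cover {A, B, C, D, E, F, G, H, I, J, K, L} — every element.
No 2 of the 8 sets cover everything (all 28 pairs fall short), so 3 is minimum.
Greedy (largest uncovered first) would take T3, T6, T4, T7 — 4 sets — but 3 suffice.

3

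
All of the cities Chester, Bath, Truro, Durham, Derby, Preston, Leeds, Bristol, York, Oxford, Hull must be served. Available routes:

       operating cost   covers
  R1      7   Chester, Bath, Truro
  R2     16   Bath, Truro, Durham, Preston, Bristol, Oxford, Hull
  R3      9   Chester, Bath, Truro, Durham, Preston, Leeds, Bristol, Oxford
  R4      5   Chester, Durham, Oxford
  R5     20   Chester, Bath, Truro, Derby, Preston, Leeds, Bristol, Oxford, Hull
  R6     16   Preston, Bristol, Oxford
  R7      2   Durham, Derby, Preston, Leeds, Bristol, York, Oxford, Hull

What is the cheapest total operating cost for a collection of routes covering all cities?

R1, R7 cover every city at operating cost 7 + 2 = 9.
Any cover uses at least 2 routes; among all covering selections none totals below 9.

9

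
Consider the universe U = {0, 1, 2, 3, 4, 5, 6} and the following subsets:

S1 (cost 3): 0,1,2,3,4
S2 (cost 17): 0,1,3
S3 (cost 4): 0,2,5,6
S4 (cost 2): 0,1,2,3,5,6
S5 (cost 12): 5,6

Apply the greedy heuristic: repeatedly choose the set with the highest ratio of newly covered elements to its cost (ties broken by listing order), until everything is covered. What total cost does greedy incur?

Pick 1: S4 adds 6 new (0, 1, 2, 3, 5, 6) at cost 2 (ratio 6/2).
Pick 2: S1 adds 1 new (4) at cost 3 (ratio 1/3).
Greedy total cost: 2 + 3 = 5.

5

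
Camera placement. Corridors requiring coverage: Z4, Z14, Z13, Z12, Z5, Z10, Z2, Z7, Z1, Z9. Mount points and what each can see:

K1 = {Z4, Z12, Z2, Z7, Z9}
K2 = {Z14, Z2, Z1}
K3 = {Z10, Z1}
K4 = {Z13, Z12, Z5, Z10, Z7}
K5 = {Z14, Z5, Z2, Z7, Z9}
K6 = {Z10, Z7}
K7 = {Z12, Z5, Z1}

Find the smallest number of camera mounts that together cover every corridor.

K1, K2, K4 together cover {Z4, Z14, Z13, Z12, Z5, Z10, Z2, Z7, Z1, Z9} — every corridor.
No 2 of the 7 camera mounts cover everything (all 21 pairs fall short), so 3 is minimum.

3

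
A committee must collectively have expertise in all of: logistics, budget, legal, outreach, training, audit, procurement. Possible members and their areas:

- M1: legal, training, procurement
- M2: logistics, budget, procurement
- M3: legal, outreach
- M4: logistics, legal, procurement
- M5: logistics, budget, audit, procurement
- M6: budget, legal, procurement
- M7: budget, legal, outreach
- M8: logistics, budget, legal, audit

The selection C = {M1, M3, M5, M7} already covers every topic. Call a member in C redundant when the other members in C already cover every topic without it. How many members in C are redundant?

2

Drop M1: training uncovered — not redundant.
Drop M3: the rest still cover every topic — redundant.
Drop M5: logistics, audit uncovered — not redundant.
Drop M7: the rest still cover every topic — redundant.
2 redundant: M3, M7.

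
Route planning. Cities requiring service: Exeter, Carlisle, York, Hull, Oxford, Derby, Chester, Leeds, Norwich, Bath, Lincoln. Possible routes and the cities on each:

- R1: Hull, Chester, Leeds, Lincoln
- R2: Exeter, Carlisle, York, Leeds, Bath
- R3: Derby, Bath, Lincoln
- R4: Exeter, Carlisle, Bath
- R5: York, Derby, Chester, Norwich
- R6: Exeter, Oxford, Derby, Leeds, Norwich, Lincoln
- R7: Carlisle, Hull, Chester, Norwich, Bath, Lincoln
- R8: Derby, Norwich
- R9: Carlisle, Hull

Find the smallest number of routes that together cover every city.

R1, R2, R6 together cover {Exeter, Carlisle, York, Hull, Oxford, Derby, Chester, Leeds, Norwich, Bath, Lincoln} — every city.
No 2 of the 9 routes cover everything (all 36 pairs fall short), so 3 is minimum.

3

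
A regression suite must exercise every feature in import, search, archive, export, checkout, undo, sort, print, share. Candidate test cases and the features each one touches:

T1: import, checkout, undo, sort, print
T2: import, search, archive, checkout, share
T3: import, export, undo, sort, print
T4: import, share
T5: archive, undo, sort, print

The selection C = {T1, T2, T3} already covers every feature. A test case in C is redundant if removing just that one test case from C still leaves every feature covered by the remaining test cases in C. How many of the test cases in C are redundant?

1

Drop T1: the rest still cover every feature — redundant.
Drop T2: search, archive, share uncovered — not redundant.
Drop T3: export uncovered — not redundant.
1 redundant: T1.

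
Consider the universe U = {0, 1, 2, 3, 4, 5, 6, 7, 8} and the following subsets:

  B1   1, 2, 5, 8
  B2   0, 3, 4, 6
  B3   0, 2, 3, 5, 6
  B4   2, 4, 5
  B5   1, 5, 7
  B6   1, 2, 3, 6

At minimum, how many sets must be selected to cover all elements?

B1, B2, B5 together cover {0, 1, 2, 3, 4, 5, 6, 7, 8} — every element.
No 2 of the 6 sets cover everything (all 15 pairs fall short), so 3 is minimum.
Greedy (largest uncovered first) would take B3, B1, B2, B5 — 4 sets — but 3 suffice.

3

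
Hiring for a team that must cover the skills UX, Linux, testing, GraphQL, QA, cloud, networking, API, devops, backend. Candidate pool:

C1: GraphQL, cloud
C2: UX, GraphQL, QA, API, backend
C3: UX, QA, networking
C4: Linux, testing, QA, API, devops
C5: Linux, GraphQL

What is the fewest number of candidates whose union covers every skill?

C1, C2, C3, C4 together cover {UX, Linux, testing, GraphQL, QA, cloud, networking, API, devops, backend} — every skill.
No 3 of the 5 candidates cover everything (all 10 triples fall short), so 4 is minimum.

4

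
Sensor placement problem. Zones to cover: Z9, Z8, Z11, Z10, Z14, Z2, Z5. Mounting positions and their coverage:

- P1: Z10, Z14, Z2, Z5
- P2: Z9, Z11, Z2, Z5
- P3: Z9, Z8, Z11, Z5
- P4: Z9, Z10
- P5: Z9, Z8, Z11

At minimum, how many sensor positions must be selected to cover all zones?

P1, P3 together cover {Z9, Z8, Z11, Z10, Z14, Z2, Z5} — every zone.
No single sensor position contains all 7 zones, so 2 is optimal.

2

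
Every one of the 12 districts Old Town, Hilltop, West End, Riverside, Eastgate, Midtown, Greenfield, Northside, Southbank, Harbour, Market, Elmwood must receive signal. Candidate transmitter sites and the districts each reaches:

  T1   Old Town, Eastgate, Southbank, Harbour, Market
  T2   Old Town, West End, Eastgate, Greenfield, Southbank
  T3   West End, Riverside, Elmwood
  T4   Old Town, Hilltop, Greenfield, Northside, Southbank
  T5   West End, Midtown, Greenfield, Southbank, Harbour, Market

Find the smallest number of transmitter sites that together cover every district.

4

T1, T3, T4, T5 together cover {Old Town, Hilltop, West End, Riverside, Eastgate, Midtown, Greenfield, Northside, Southbank, Harbour, Market, Elmwood} — every district.
No 3 of the 5 transmitter sites cover everything (all 10 triples fall short), so 4 is minimum.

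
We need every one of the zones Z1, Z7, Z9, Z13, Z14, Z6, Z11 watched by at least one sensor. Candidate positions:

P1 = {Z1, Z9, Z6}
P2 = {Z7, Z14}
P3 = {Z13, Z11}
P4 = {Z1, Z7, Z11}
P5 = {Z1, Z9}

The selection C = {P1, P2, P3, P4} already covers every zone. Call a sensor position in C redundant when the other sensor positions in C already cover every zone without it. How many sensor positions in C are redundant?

1

Drop P1: Z9, Z6 uncovered — not redundant.
Drop P2: Z14 uncovered — not redundant.
Drop P3: Z13 uncovered — not redundant.
Drop P4: the rest still cover every zone — redundant.
1 redundant: P4.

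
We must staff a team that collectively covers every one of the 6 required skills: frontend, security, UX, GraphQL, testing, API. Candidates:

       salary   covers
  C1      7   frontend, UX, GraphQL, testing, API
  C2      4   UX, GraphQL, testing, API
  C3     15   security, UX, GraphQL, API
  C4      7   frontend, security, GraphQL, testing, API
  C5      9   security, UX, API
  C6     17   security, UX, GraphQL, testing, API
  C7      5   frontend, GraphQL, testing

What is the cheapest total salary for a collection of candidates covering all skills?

11

C2, C4 cover every skill at salary 4 + 7 = 11.
Any cover uses at least 2 candidates; among all covering selections none totals below 11.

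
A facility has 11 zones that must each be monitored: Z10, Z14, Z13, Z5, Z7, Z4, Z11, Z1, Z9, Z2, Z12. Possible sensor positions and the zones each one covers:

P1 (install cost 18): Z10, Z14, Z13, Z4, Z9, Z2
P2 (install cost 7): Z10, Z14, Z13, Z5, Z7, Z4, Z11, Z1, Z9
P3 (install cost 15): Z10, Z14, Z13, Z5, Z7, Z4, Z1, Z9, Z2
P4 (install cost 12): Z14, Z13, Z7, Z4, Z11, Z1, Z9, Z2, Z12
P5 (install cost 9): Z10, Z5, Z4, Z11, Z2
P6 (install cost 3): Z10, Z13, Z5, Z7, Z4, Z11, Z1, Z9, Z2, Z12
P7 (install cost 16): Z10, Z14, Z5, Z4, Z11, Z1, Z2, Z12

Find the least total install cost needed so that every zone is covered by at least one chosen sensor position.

10

P2, P6 cover every zone at install cost 7 + 3 = 10.
Any cover uses at least 2 sensor positions; among all covering selections none totals below 10.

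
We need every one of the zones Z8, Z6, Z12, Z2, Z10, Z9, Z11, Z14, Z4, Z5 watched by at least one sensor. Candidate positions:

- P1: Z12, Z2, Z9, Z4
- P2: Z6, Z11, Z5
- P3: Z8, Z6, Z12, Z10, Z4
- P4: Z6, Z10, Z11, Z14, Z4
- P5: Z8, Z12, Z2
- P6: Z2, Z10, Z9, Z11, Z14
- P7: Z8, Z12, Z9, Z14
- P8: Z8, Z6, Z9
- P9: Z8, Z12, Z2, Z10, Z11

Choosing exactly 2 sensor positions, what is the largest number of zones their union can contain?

9

Choosing P3, P6 covers {Z8, Z6, Z12, Z2, Z10, Z9, Z11, Z14, Z4} — 9 zones.
No choice of 2 sensor positions does better; here Z5 is left uncovered.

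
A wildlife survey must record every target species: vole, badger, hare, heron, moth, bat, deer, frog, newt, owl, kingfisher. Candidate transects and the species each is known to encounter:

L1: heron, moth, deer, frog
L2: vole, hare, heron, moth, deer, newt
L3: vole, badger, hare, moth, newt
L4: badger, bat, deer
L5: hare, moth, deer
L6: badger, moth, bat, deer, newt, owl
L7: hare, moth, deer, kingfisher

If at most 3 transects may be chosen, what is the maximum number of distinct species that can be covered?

10

Choosing L1, L2, L6 covers {vole, badger, hare, heron, moth, bat, deer, frog, newt, owl} — 10 species.
No choice of 3 transects does better; here kingfisher is left uncovered.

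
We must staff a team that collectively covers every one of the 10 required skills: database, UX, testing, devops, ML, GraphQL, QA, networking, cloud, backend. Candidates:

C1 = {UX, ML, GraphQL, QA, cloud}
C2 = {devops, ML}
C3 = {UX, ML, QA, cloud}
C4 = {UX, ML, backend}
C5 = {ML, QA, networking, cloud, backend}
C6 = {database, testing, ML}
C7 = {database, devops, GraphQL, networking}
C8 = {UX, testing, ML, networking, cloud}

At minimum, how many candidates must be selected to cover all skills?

C5, C7, C8 together cover {database, UX, testing, devops, ML, GraphQL, QA, networking, cloud, backend} — every skill.
No 2 of the 8 candidates cover everything (all 28 pairs fall short), so 3 is minimum.
Greedy (largest uncovered first) would take C1, C7, C4, C6 — 4 candidates — but 3 suffice.

3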